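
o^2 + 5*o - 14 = (o - 2)*(o + 7)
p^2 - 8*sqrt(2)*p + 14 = (p - 7*sqrt(2))*(p - sqrt(2))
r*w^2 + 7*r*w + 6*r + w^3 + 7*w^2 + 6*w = (r + w)*(w + 1)*(w + 6)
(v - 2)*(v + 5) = v^2 + 3*v - 10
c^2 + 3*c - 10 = (c - 2)*(c + 5)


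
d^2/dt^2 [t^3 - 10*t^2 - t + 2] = 6*t - 20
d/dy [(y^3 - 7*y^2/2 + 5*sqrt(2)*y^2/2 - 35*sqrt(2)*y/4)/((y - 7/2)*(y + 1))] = (y^2 + 2*y + 5*sqrt(2)/2)/(y^2 + 2*y + 1)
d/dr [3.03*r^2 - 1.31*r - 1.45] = 6.06*r - 1.31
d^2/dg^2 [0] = 0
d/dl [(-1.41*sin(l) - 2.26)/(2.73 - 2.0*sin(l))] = -8.3693*cos(l)/(2.0*sin(l) - 2.73)^2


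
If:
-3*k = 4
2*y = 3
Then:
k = -4/3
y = 3/2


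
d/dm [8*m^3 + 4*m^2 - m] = 24*m^2 + 8*m - 1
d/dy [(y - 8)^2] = 2*y - 16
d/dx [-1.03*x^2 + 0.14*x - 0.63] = 0.14 - 2.06*x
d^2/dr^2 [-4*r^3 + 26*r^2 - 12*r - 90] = 52 - 24*r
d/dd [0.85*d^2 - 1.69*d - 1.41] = 1.7*d - 1.69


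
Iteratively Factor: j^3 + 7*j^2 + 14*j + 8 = (j + 4)*(j^2 + 3*j + 2) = (j + 2)*(j + 4)*(j + 1)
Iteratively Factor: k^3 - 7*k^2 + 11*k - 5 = (k - 5)*(k^2 - 2*k + 1) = (k - 5)*(k - 1)*(k - 1)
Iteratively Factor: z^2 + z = (z)*(z + 1)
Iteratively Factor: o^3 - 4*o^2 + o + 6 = (o + 1)*(o^2 - 5*o + 6) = (o - 2)*(o + 1)*(o - 3)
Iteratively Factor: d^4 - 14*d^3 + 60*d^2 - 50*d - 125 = (d - 5)*(d^3 - 9*d^2 + 15*d + 25) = (d - 5)^2*(d^2 - 4*d - 5) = (d - 5)^3*(d + 1)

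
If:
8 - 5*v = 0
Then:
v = 8/5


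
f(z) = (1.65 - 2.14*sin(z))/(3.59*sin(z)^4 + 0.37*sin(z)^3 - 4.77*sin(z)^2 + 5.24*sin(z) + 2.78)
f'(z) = (1.65 - 2.14*sin(z))*(-14.36*sin(z)^3*cos(z) - 1.11*sin(z)^2*cos(z) + 9.54*sin(z)*cos(z) - 5.24*cos(z))/(3.59*sin(z)^4 + 0.37*sin(z)^3 - 4.77*sin(z)^2 + 5.24*sin(z) + 2.78)^2 - 2.14*cos(z)/(3.59*sin(z)^4 + 0.37*sin(z)^3 - 4.77*sin(z)^2 + 5.24*sin(z) + 2.78) = (23.0478*sin(z)^4 - 22.1104*sin(z)^3 - 12.0393*sin(z)^2 + 15.741*sin(z) - 14.5952)*cos(z)/(12.8881*sin(z)^8 + 2.6566*sin(z)^7 - 34.1117*sin(z)^6 + 34.0934*sin(z)^5 + 46.5909*sin(z)^4 - 47.9324*sin(z)^3 + 0.936400000000006*sin(z)^2 + 29.1344*sin(z) + 7.7284)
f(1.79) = -0.06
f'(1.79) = 0.05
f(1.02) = -0.03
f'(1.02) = -0.17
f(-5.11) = -0.05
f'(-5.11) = -0.10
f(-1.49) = -0.94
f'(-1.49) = 0.01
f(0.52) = 0.13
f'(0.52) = -0.48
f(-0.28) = 2.29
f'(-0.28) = -19.25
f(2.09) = -0.03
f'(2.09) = 0.16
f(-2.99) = 1.05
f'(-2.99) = 4.80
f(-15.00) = -1.45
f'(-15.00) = 3.38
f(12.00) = -2.40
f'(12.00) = -13.18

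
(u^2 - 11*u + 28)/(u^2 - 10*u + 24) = (u - 7)/(u - 6)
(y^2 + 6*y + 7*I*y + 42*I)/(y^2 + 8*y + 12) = (y + 7*I)/(y + 2)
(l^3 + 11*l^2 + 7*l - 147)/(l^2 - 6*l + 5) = (l^3 + 11*l^2 + 7*l - 147)/(l^2 - 6*l + 5)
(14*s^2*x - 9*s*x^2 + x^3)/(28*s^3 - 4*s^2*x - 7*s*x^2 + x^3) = x/(2*s + x)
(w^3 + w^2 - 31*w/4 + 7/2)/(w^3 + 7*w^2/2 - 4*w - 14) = (w - 1/2)/(w + 2)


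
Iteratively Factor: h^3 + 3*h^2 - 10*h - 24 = (h + 2)*(h^2 + h - 12) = (h - 3)*(h + 2)*(h + 4)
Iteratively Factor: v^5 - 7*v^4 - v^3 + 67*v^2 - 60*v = (v - 4)*(v^4 - 3*v^3 - 13*v^2 + 15*v) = v*(v - 4)*(v^3 - 3*v^2 - 13*v + 15) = v*(v - 5)*(v - 4)*(v^2 + 2*v - 3) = v*(v - 5)*(v - 4)*(v - 1)*(v + 3)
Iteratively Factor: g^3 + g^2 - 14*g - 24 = (g + 3)*(g^2 - 2*g - 8) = (g - 4)*(g + 3)*(g + 2)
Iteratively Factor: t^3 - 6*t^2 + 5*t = (t - 1)*(t^2 - 5*t) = t*(t - 1)*(t - 5)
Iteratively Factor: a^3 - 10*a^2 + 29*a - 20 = (a - 5)*(a^2 - 5*a + 4) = (a - 5)*(a - 1)*(a - 4)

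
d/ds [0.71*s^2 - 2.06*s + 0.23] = 1.42*s - 2.06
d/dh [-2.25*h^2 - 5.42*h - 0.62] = -4.5*h - 5.42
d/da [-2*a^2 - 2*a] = -4*a - 2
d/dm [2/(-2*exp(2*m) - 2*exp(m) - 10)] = (2*exp(m) + 1)*exp(m)/(exp(2*m) + exp(m) + 5)^2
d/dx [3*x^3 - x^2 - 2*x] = 9*x^2 - 2*x - 2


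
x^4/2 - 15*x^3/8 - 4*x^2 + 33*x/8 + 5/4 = (x/2 + 1)*(x - 5)*(x - 1)*(x + 1/4)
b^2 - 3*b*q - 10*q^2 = (b - 5*q)*(b + 2*q)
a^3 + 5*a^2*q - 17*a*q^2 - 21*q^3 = (a - 3*q)*(a + q)*(a + 7*q)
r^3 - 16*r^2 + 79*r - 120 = (r - 8)*(r - 5)*(r - 3)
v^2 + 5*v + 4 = (v + 1)*(v + 4)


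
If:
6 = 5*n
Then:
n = 6/5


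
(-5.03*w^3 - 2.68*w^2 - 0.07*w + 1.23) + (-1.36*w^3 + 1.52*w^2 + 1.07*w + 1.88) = -6.39*w^3 - 1.16*w^2 + 1.0*w + 3.11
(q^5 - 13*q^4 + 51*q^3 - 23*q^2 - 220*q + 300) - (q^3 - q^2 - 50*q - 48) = q^5 - 13*q^4 + 50*q^3 - 22*q^2 - 170*q + 348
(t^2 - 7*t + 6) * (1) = t^2 - 7*t + 6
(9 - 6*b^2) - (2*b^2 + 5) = 4 - 8*b^2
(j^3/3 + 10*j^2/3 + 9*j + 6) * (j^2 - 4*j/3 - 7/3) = j^5/3 + 26*j^4/9 + 34*j^3/9 - 124*j^2/9 - 29*j - 14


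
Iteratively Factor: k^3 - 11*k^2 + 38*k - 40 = (k - 4)*(k^2 - 7*k + 10) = (k - 4)*(k - 2)*(k - 5)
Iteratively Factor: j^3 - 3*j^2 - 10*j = (j - 5)*(j^2 + 2*j) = (j - 5)*(j + 2)*(j)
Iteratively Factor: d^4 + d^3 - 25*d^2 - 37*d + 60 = (d + 4)*(d^3 - 3*d^2 - 13*d + 15) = (d - 1)*(d + 4)*(d^2 - 2*d - 15) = (d - 5)*(d - 1)*(d + 4)*(d + 3)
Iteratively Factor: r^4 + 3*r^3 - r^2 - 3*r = (r + 1)*(r^3 + 2*r^2 - 3*r) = r*(r + 1)*(r^2 + 2*r - 3) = r*(r + 1)*(r + 3)*(r - 1)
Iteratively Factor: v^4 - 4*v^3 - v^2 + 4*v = (v - 4)*(v^3 - v) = v*(v - 4)*(v^2 - 1) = v*(v - 4)*(v - 1)*(v + 1)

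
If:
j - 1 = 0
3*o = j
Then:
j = 1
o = 1/3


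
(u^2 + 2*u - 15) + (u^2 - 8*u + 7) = 2*u^2 - 6*u - 8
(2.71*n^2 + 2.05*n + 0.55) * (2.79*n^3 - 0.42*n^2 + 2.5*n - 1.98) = 7.5609*n^5 + 4.5813*n^4 + 7.4485*n^3 - 0.4718*n^2 - 2.684*n - 1.089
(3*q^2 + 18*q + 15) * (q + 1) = 3*q^3 + 21*q^2 + 33*q + 15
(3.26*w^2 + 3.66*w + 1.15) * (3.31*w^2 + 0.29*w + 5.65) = 10.7906*w^4 + 13.06*w^3 + 23.2869*w^2 + 21.0125*w + 6.4975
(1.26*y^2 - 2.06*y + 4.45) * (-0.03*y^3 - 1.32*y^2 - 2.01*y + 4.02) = -0.0378*y^5 - 1.6014*y^4 + 0.0531000000000001*y^3 + 3.3318*y^2 - 17.2257*y + 17.889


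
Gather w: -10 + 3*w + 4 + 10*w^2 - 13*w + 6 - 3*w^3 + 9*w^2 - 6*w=-3*w^3 + 19*w^2 - 16*w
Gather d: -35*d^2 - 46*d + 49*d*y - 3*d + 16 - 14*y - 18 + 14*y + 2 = -35*d^2 + d*(49*y - 49)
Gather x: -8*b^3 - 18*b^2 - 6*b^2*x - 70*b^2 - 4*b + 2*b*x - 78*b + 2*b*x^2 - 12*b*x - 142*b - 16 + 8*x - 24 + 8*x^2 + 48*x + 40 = -8*b^3 - 88*b^2 - 224*b + x^2*(2*b + 8) + x*(-6*b^2 - 10*b + 56)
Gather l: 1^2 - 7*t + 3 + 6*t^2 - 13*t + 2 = 6*t^2 - 20*t + 6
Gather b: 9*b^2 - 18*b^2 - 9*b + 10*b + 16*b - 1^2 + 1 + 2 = -9*b^2 + 17*b + 2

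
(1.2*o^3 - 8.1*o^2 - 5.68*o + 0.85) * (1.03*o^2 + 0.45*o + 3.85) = 1.236*o^5 - 7.803*o^4 - 4.8754*o^3 - 32.8655*o^2 - 21.4855*o + 3.2725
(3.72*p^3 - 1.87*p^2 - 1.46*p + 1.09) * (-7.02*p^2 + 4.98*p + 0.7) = -26.1144*p^5 + 31.653*p^4 + 3.5406*p^3 - 16.2316*p^2 + 4.4062*p + 0.763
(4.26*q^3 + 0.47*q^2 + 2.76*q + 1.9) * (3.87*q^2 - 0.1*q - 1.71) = 16.4862*q^5 + 1.3929*q^4 + 3.3496*q^3 + 6.2733*q^2 - 4.9096*q - 3.249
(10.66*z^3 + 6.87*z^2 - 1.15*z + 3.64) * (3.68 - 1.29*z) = -13.7514*z^4 + 30.3665*z^3 + 26.7651*z^2 - 8.9276*z + 13.3952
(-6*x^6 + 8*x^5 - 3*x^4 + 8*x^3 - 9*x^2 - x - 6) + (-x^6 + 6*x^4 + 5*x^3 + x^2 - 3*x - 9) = -7*x^6 + 8*x^5 + 3*x^4 + 13*x^3 - 8*x^2 - 4*x - 15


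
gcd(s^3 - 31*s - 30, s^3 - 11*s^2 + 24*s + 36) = s^2 - 5*s - 6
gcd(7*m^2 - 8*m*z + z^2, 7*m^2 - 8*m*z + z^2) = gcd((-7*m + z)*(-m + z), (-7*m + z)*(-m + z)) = 7*m^2 - 8*m*z + z^2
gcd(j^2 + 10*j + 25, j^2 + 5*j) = j + 5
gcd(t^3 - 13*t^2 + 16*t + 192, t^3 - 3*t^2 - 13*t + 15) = t + 3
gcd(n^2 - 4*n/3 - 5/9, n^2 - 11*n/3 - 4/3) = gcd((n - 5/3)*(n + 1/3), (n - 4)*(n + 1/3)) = n + 1/3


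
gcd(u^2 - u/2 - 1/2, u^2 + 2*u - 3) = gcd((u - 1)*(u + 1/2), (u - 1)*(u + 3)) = u - 1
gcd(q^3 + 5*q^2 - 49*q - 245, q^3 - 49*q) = q^2 - 49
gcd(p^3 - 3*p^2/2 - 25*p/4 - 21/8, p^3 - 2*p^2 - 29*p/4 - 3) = p^2 + 2*p + 3/4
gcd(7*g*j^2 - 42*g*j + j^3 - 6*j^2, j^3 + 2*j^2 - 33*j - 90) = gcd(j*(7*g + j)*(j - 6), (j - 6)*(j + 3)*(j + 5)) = j - 6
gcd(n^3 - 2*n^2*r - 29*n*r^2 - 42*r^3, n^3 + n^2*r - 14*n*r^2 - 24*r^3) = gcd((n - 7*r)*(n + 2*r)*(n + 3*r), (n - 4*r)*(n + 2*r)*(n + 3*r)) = n^2 + 5*n*r + 6*r^2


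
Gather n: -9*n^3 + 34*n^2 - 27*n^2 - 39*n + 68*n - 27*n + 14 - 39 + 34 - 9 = -9*n^3 + 7*n^2 + 2*n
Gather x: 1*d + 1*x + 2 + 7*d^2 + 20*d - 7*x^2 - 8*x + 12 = 7*d^2 + 21*d - 7*x^2 - 7*x + 14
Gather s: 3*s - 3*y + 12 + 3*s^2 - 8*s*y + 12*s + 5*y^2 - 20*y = 3*s^2 + s*(15 - 8*y) + 5*y^2 - 23*y + 12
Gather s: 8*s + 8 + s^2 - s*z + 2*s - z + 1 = s^2 + s*(10 - z) - z + 9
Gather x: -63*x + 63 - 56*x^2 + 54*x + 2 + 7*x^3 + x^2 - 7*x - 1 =7*x^3 - 55*x^2 - 16*x + 64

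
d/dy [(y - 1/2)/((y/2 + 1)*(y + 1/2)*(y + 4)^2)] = 2*(-12*y^3 - 28*y^2 + 27*y + 40)/(4*y^7 + 68*y^6 + 465*y^5 + 1632*y^4 + 3108*y^3 + 3120*y^2 + 1472*y + 256)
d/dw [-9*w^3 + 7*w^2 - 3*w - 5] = -27*w^2 + 14*w - 3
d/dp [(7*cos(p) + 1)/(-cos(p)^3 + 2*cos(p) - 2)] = (-21*cos(p) - 3*cos(2*p) - 7*cos(3*p) + 29)*sin(p)/(2*(cos(p)^3 - 2*cos(p) + 2)^2)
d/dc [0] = 0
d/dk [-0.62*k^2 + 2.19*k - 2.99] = 2.19 - 1.24*k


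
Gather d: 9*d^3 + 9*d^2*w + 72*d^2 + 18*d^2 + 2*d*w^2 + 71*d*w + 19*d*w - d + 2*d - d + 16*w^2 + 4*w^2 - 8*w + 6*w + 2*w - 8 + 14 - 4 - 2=9*d^3 + d^2*(9*w + 90) + d*(2*w^2 + 90*w) + 20*w^2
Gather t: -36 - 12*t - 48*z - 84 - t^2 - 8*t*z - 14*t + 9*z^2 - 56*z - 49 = -t^2 + t*(-8*z - 26) + 9*z^2 - 104*z - 169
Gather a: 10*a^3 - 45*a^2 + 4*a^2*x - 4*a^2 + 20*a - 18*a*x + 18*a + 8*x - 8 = 10*a^3 + a^2*(4*x - 49) + a*(38 - 18*x) + 8*x - 8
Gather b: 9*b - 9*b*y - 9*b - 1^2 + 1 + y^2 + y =-9*b*y + y^2 + y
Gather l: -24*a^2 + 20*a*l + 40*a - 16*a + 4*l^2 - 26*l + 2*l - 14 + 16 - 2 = -24*a^2 + 24*a + 4*l^2 + l*(20*a - 24)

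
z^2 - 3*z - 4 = (z - 4)*(z + 1)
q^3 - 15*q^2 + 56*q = q*(q - 8)*(q - 7)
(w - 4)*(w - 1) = w^2 - 5*w + 4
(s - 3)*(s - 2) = s^2 - 5*s + 6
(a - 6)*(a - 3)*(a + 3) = a^3 - 6*a^2 - 9*a + 54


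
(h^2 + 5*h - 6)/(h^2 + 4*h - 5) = (h + 6)/(h + 5)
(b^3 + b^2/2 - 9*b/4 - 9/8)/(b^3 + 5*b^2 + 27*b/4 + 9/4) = (b - 3/2)/(b + 3)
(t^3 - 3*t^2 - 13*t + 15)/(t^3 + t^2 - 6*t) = (t^2 - 6*t + 5)/(t*(t - 2))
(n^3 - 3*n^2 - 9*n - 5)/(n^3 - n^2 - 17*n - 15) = (n + 1)/(n + 3)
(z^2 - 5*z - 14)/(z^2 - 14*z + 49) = (z + 2)/(z - 7)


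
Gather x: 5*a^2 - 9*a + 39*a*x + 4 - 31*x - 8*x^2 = 5*a^2 - 9*a - 8*x^2 + x*(39*a - 31) + 4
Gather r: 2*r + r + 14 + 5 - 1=3*r + 18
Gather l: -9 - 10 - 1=-20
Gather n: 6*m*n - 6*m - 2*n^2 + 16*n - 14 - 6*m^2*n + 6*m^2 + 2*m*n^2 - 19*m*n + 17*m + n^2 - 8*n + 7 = 6*m^2 + 11*m + n^2*(2*m - 1) + n*(-6*m^2 - 13*m + 8) - 7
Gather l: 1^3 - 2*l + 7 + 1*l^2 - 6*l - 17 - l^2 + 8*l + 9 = 0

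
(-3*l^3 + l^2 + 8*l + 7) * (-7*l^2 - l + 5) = 21*l^5 - 4*l^4 - 72*l^3 - 52*l^2 + 33*l + 35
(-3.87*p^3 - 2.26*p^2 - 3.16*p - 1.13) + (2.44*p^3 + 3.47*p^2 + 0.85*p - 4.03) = -1.43*p^3 + 1.21*p^2 - 2.31*p - 5.16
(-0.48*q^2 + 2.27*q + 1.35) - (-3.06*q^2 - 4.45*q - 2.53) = 2.58*q^2 + 6.72*q + 3.88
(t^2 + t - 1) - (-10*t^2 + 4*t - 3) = 11*t^2 - 3*t + 2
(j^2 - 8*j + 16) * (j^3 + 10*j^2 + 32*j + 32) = j^5 + 2*j^4 - 32*j^3 - 64*j^2 + 256*j + 512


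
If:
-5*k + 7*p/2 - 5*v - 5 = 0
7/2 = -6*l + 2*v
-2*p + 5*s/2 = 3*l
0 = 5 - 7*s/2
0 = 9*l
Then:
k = -3/2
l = 0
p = 25/14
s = 10/7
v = 7/4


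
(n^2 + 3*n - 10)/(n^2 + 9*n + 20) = (n - 2)/(n + 4)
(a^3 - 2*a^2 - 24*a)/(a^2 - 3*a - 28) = a*(a - 6)/(a - 7)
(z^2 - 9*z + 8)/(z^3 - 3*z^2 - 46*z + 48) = 1/(z + 6)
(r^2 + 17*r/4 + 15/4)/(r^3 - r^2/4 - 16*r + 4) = (4*r^2 + 17*r + 15)/(4*r^3 - r^2 - 64*r + 16)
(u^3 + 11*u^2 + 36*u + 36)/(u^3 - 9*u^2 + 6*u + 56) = (u^2 + 9*u + 18)/(u^2 - 11*u + 28)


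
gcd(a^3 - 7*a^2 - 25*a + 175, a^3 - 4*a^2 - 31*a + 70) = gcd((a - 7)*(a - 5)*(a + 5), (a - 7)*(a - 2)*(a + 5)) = a^2 - 2*a - 35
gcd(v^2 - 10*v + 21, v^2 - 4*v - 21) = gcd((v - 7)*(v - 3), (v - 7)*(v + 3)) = v - 7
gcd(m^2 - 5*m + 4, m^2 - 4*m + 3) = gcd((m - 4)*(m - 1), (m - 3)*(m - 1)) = m - 1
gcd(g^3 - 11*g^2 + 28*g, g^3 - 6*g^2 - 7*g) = g^2 - 7*g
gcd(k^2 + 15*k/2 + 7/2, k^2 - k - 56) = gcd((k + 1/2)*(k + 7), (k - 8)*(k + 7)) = k + 7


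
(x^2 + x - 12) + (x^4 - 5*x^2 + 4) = x^4 - 4*x^2 + x - 8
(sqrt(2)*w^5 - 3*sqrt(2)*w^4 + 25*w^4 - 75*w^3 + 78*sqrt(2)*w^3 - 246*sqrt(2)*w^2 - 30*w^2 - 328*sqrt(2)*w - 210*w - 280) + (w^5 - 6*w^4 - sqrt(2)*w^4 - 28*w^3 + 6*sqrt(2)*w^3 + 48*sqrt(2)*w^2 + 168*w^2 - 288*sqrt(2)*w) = w^5 + sqrt(2)*w^5 - 4*sqrt(2)*w^4 + 19*w^4 - 103*w^3 + 84*sqrt(2)*w^3 - 198*sqrt(2)*w^2 + 138*w^2 - 616*sqrt(2)*w - 210*w - 280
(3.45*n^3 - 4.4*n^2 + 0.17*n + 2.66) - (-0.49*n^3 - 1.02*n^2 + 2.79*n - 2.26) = 3.94*n^3 - 3.38*n^2 - 2.62*n + 4.92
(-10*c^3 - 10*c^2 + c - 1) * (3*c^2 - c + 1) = -30*c^5 - 20*c^4 + 3*c^3 - 14*c^2 + 2*c - 1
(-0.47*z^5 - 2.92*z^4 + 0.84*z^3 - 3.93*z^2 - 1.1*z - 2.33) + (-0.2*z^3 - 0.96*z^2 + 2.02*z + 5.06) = -0.47*z^5 - 2.92*z^4 + 0.64*z^3 - 4.89*z^2 + 0.92*z + 2.73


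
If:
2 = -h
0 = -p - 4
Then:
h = -2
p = -4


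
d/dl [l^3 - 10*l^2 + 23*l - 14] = 3*l^2 - 20*l + 23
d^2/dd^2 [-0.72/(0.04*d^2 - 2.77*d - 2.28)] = (-0.002304*d^2 + 0.159552*d + 0.72*(0.08*d - 2.77)*(0.16*d - 5.54) + 0.131328)/(-0.04*d^2 + 2.77*d + 2.28)^3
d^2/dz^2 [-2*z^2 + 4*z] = -4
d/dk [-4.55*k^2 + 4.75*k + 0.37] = 4.75 - 9.1*k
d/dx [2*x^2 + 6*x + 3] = 4*x + 6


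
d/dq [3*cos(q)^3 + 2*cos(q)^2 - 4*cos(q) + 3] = (-9*cos(q)^2 - 4*cos(q) + 4)*sin(q)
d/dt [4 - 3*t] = -3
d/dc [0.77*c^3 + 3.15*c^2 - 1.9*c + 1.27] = 2.31*c^2 + 6.3*c - 1.9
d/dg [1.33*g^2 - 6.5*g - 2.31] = 2.66*g - 6.5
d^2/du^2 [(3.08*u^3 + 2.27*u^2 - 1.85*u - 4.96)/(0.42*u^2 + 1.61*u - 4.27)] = (8.88178419700125e-16*u^5 + 23.292052*u^3 - 107.868012*u^2 + 296.91354*u + 13.836816)/(0.074088*u^6 + 0.852012*u^5 + 1.006362*u^4 - 13.150963*u^3 - 10.231347*u^2 + 88.064907*u - 77.854483)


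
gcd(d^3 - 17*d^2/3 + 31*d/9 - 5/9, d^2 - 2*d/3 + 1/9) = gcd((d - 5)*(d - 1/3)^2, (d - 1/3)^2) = d^2 - 2*d/3 + 1/9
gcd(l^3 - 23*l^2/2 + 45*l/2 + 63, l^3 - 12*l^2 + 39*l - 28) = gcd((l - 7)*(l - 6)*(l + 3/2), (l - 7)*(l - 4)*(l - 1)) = l - 7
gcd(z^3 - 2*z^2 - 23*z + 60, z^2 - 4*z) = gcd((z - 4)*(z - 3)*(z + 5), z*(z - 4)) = z - 4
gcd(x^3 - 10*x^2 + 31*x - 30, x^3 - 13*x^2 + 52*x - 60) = x^2 - 7*x + 10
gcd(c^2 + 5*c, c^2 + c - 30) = 1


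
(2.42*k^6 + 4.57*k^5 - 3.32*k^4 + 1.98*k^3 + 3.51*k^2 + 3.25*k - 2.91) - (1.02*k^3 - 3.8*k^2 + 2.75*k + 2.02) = 2.42*k^6 + 4.57*k^5 - 3.32*k^4 + 0.96*k^3 + 7.31*k^2 + 0.5*k - 4.93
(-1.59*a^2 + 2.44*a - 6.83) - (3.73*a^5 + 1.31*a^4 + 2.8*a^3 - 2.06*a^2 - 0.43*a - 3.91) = -3.73*a^5 - 1.31*a^4 - 2.8*a^3 + 0.47*a^2 + 2.87*a - 2.92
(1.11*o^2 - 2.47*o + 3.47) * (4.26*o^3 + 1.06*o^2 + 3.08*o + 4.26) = 4.7286*o^5 - 9.3456*o^4 + 15.5828*o^3 + 0.7992*o^2 + 0.165400000000002*o + 14.7822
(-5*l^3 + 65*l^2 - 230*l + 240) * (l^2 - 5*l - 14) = -5*l^5 + 90*l^4 - 485*l^3 + 480*l^2 + 2020*l - 3360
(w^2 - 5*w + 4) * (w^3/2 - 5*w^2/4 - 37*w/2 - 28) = w^5/2 - 15*w^4/4 - 41*w^3/4 + 119*w^2/2 + 66*w - 112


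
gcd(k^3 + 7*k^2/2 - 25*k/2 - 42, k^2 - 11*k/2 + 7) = k - 7/2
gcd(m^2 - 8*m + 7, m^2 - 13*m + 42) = m - 7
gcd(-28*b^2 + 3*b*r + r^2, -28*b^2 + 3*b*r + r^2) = -28*b^2 + 3*b*r + r^2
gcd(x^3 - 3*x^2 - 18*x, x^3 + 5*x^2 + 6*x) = x^2 + 3*x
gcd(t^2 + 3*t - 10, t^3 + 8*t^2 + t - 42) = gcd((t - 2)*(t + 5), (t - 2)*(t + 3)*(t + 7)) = t - 2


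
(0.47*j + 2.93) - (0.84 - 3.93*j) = 4.4*j + 2.09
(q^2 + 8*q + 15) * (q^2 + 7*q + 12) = q^4 + 15*q^3 + 83*q^2 + 201*q + 180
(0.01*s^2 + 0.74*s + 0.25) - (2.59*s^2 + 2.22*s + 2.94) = -2.58*s^2 - 1.48*s - 2.69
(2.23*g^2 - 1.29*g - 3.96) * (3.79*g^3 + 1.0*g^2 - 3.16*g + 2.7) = 8.4517*g^5 - 2.6591*g^4 - 23.3452*g^3 + 6.1374*g^2 + 9.0306*g - 10.692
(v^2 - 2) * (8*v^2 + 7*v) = 8*v^4 + 7*v^3 - 16*v^2 - 14*v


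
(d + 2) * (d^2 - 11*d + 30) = d^3 - 9*d^2 + 8*d + 60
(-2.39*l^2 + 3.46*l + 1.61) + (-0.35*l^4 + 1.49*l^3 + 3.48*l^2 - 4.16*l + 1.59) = -0.35*l^4 + 1.49*l^3 + 1.09*l^2 - 0.7*l + 3.2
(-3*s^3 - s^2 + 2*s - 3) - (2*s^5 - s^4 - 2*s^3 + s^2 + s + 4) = -2*s^5 + s^4 - s^3 - 2*s^2 + s - 7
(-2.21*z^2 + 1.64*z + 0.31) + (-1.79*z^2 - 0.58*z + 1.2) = -4.0*z^2 + 1.06*z + 1.51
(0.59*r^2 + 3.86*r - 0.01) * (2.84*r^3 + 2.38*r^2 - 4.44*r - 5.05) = 1.6756*r^5 + 12.3666*r^4 + 6.5388*r^3 - 20.1417*r^2 - 19.4486*r + 0.0505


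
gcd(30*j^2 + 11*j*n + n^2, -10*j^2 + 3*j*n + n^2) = 5*j + n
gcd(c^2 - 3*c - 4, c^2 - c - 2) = c + 1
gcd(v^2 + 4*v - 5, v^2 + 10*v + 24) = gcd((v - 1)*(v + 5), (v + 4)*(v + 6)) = 1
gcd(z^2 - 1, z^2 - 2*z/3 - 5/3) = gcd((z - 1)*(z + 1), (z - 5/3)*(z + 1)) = z + 1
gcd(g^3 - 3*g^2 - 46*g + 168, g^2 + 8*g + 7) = g + 7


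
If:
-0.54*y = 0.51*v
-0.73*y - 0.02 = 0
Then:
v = 0.03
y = -0.03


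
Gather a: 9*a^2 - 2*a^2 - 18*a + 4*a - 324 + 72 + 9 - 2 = 7*a^2 - 14*a - 245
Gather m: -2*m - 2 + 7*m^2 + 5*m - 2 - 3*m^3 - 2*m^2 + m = -3*m^3 + 5*m^2 + 4*m - 4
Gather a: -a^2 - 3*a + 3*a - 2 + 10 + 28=36 - a^2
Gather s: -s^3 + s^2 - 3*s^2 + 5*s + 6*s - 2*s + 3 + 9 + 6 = -s^3 - 2*s^2 + 9*s + 18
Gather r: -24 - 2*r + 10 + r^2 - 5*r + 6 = r^2 - 7*r - 8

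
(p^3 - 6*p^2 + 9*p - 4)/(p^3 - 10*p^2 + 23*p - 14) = (p^2 - 5*p + 4)/(p^2 - 9*p + 14)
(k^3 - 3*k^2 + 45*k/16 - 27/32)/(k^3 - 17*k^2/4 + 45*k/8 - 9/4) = (k - 3/4)/(k - 2)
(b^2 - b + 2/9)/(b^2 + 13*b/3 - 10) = (9*b^2 - 9*b + 2)/(3*(3*b^2 + 13*b - 30))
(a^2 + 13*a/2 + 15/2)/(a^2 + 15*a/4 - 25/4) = 2*(2*a + 3)/(4*a - 5)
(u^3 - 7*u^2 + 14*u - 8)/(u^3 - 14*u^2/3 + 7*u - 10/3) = 3*(u - 4)/(3*u - 5)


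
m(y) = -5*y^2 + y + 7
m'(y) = 1 - 10*y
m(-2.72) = -32.71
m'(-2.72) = 28.20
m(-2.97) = -40.07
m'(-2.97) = 30.70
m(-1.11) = -0.27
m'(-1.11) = 12.10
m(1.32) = -0.39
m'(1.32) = -12.20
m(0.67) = 5.43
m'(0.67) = -5.70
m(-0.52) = 5.13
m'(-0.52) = 6.20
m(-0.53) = 5.07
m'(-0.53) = 6.30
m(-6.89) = -237.25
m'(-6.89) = 69.90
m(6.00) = -167.00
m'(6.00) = -59.00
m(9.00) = -389.00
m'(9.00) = -89.00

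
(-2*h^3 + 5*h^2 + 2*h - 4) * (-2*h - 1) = 4*h^4 - 8*h^3 - 9*h^2 + 6*h + 4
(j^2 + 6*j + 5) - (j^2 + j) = 5*j + 5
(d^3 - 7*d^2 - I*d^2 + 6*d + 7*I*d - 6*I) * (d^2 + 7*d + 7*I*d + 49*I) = d^5 + 6*I*d^4 - 36*d^3 + 42*d^2 - 258*I*d^2 - 301*d + 252*I*d + 294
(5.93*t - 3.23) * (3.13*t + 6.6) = 18.5609*t^2 + 29.0281*t - 21.318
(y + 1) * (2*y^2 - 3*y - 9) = 2*y^3 - y^2 - 12*y - 9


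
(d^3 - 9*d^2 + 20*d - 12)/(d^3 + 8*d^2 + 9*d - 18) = (d^2 - 8*d + 12)/(d^2 + 9*d + 18)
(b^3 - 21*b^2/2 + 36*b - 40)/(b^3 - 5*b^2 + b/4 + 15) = 2*(b - 4)/(2*b + 3)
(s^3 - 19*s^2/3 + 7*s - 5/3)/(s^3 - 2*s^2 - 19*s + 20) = (s - 1/3)/(s + 4)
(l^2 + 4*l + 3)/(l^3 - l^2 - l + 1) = (l + 3)/(l^2 - 2*l + 1)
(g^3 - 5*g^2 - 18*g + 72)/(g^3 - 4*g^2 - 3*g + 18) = (g^2 - 2*g - 24)/(g^2 - g - 6)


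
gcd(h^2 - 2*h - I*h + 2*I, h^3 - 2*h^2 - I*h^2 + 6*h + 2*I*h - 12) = h - 2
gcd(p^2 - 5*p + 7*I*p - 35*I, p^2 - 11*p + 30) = p - 5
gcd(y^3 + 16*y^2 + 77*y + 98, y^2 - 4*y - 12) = y + 2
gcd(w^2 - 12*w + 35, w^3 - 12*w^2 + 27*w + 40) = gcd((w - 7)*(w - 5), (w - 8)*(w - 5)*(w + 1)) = w - 5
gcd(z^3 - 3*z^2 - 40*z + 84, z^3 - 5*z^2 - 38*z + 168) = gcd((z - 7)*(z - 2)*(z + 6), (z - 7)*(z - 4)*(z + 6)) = z^2 - z - 42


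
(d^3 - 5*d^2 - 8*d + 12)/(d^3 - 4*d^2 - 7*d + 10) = (d - 6)/(d - 5)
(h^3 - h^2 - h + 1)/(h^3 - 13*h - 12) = (h^2 - 2*h + 1)/(h^2 - h - 12)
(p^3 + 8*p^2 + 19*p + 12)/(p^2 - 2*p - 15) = (p^2 + 5*p + 4)/(p - 5)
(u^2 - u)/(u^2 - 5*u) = (u - 1)/(u - 5)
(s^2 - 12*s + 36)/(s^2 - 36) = (s - 6)/(s + 6)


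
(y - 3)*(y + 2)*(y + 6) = y^3 + 5*y^2 - 12*y - 36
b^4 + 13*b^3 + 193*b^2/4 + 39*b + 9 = (b + 1/2)^2*(b + 6)^2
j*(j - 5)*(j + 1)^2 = j^4 - 3*j^3 - 9*j^2 - 5*j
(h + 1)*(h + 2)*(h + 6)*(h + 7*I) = h^4 + 9*h^3 + 7*I*h^3 + 20*h^2 + 63*I*h^2 + 12*h + 140*I*h + 84*I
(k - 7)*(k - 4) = k^2 - 11*k + 28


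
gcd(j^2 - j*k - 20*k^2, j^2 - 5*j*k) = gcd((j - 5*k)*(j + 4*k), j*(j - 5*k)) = j - 5*k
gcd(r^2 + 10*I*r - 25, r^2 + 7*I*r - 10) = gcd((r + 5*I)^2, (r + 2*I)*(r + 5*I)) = r + 5*I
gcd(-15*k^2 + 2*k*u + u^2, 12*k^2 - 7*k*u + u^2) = -3*k + u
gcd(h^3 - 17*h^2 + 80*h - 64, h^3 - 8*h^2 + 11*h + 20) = 1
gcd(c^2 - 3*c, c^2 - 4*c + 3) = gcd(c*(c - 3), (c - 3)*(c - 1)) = c - 3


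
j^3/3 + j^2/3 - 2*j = j*(j/3 + 1)*(j - 2)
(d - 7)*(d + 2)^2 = d^3 - 3*d^2 - 24*d - 28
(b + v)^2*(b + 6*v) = b^3 + 8*b^2*v + 13*b*v^2 + 6*v^3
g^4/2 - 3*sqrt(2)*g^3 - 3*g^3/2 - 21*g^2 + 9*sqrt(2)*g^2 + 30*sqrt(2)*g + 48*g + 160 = (g/2 + 1)*(g - 5)*(g - 8*sqrt(2))*(g + 2*sqrt(2))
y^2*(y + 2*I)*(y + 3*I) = y^4 + 5*I*y^3 - 6*y^2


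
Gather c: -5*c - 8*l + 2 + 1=-5*c - 8*l + 3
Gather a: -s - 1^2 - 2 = -s - 3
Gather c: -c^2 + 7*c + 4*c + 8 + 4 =-c^2 + 11*c + 12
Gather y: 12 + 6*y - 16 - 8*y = -2*y - 4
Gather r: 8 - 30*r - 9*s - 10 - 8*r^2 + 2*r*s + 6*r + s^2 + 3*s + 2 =-8*r^2 + r*(2*s - 24) + s^2 - 6*s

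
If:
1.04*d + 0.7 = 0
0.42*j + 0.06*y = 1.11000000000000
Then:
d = -0.67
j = 2.64285714285714 - 0.142857142857143*y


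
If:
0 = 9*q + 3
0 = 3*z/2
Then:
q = -1/3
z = 0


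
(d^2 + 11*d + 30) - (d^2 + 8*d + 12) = 3*d + 18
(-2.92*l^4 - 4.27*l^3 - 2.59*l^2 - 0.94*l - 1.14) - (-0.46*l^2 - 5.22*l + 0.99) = -2.92*l^4 - 4.27*l^3 - 2.13*l^2 + 4.28*l - 2.13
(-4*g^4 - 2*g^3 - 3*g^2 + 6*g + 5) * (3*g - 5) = -12*g^5 + 14*g^4 + g^3 + 33*g^2 - 15*g - 25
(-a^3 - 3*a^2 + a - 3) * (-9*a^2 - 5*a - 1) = 9*a^5 + 32*a^4 + 7*a^3 + 25*a^2 + 14*a + 3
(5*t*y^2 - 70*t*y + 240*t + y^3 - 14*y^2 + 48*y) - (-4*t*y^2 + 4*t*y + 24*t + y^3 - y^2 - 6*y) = 9*t*y^2 - 74*t*y + 216*t - 13*y^2 + 54*y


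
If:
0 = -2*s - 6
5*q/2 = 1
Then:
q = 2/5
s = -3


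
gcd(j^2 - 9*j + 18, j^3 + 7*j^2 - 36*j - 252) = j - 6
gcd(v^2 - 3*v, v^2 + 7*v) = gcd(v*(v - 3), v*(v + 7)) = v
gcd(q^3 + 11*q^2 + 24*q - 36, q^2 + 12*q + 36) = q^2 + 12*q + 36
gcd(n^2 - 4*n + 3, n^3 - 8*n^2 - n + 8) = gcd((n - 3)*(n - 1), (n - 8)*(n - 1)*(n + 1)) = n - 1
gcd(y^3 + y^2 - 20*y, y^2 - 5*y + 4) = y - 4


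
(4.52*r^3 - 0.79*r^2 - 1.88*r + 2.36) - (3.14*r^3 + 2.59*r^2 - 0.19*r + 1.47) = 1.38*r^3 - 3.38*r^2 - 1.69*r + 0.89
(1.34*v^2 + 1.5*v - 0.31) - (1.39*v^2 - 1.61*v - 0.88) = -0.0499999999999998*v^2 + 3.11*v + 0.57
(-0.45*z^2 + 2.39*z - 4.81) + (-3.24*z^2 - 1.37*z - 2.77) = -3.69*z^2 + 1.02*z - 7.58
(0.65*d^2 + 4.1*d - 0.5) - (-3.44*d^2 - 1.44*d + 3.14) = 4.09*d^2 + 5.54*d - 3.64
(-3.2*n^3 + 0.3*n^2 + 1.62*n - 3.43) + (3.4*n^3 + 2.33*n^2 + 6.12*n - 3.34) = 0.2*n^3 + 2.63*n^2 + 7.74*n - 6.77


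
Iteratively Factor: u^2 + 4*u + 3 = (u + 3)*(u + 1)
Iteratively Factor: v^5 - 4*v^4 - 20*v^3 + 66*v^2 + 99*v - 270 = (v - 3)*(v^4 - v^3 - 23*v^2 - 3*v + 90) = (v - 3)*(v + 3)*(v^3 - 4*v^2 - 11*v + 30) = (v - 3)*(v - 2)*(v + 3)*(v^2 - 2*v - 15) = (v - 5)*(v - 3)*(v - 2)*(v + 3)*(v + 3)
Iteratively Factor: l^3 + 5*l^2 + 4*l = (l)*(l^2 + 5*l + 4) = l*(l + 1)*(l + 4)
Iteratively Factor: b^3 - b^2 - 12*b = (b - 4)*(b^2 + 3*b) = (b - 4)*(b + 3)*(b)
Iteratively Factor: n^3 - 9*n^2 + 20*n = (n - 5)*(n^2 - 4*n) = (n - 5)*(n - 4)*(n)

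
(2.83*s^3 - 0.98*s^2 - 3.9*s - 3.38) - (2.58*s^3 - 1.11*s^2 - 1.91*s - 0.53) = 0.25*s^3 + 0.13*s^2 - 1.99*s - 2.85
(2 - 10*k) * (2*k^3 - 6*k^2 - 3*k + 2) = -20*k^4 + 64*k^3 + 18*k^2 - 26*k + 4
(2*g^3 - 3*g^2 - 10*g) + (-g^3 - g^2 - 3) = g^3 - 4*g^2 - 10*g - 3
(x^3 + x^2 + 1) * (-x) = -x^4 - x^3 - x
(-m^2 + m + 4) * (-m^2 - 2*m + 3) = m^4 + m^3 - 9*m^2 - 5*m + 12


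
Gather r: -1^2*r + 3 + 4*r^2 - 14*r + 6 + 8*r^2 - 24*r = 12*r^2 - 39*r + 9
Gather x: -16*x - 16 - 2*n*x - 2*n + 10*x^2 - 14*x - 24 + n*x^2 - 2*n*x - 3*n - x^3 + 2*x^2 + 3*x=-5*n - x^3 + x^2*(n + 12) + x*(-4*n - 27) - 40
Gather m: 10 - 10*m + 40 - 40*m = 50 - 50*m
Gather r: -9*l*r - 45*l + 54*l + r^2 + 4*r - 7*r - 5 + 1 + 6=9*l + r^2 + r*(-9*l - 3) + 2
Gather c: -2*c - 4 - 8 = -2*c - 12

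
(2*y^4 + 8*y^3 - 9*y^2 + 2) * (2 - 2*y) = -4*y^5 - 12*y^4 + 34*y^3 - 18*y^2 - 4*y + 4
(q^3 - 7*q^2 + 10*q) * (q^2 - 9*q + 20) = q^5 - 16*q^4 + 93*q^3 - 230*q^2 + 200*q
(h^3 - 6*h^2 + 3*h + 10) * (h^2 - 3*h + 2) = h^5 - 9*h^4 + 23*h^3 - 11*h^2 - 24*h + 20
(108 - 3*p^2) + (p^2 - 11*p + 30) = -2*p^2 - 11*p + 138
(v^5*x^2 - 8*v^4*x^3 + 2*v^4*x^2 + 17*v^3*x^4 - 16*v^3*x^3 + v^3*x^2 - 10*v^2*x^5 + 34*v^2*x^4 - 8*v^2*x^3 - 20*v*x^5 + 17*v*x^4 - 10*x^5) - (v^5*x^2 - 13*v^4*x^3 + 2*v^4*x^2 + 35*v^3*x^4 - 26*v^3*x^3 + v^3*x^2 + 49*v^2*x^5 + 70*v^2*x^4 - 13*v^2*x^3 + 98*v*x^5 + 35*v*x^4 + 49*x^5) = 5*v^4*x^3 - 18*v^3*x^4 + 10*v^3*x^3 - 59*v^2*x^5 - 36*v^2*x^4 + 5*v^2*x^3 - 118*v*x^5 - 18*v*x^4 - 59*x^5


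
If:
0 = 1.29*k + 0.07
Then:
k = -0.05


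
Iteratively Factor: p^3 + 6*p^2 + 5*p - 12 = (p - 1)*(p^2 + 7*p + 12) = (p - 1)*(p + 4)*(p + 3)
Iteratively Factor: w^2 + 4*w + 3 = (w + 3)*(w + 1)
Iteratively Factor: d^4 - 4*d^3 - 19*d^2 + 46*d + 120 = (d - 5)*(d^3 + d^2 - 14*d - 24) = (d - 5)*(d - 4)*(d^2 + 5*d + 6) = (d - 5)*(d - 4)*(d + 3)*(d + 2)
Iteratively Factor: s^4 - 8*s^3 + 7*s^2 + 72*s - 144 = (s - 4)*(s^3 - 4*s^2 - 9*s + 36) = (s - 4)^2*(s^2 - 9) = (s - 4)^2*(s - 3)*(s + 3)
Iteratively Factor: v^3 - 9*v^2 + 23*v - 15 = (v - 5)*(v^2 - 4*v + 3) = (v - 5)*(v - 1)*(v - 3)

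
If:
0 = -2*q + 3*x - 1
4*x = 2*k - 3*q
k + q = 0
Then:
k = 4/23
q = -4/23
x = 5/23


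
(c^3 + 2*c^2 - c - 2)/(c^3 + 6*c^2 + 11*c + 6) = (c - 1)/(c + 3)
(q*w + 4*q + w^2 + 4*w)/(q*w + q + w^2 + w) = (w + 4)/(w + 1)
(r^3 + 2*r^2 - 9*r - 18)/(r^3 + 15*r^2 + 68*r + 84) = (r^2 - 9)/(r^2 + 13*r + 42)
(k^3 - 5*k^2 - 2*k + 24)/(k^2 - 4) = (k^2 - 7*k + 12)/(k - 2)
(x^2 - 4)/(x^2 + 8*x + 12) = (x - 2)/(x + 6)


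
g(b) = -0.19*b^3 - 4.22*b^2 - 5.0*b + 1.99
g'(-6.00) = 25.12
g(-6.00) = -78.89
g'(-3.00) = 15.19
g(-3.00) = -15.86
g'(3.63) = -43.15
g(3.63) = -80.85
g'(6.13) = -78.16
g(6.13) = -231.00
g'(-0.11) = -4.08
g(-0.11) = 2.49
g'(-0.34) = -2.20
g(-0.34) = 3.21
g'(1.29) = -16.84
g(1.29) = -11.89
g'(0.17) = -6.45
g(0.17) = 1.02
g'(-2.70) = 13.63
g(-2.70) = -11.53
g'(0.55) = -9.81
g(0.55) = -2.07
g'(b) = -0.57*b^2 - 8.44*b - 5.0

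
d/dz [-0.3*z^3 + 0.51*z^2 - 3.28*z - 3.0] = -0.9*z^2 + 1.02*z - 3.28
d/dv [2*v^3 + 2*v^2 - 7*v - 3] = 6*v^2 + 4*v - 7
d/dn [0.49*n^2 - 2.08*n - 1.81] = 0.98*n - 2.08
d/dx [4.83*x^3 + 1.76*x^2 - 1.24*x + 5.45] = 14.49*x^2 + 3.52*x - 1.24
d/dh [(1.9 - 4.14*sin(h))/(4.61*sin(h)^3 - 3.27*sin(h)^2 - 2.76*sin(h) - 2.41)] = (38.1708*sin(h)^3 - 39.8148*sin(h)^2 + 12.426*sin(h) + 15.2214)*cos(h)/(21.2521*sin(h)^6 - 30.1494*sin(h)^5 - 14.7543*sin(h)^4 - 4.1698*sin(h)^3 + 23.379*sin(h)^2 + 13.3032*sin(h) + 5.8081)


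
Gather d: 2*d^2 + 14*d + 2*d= 2*d^2 + 16*d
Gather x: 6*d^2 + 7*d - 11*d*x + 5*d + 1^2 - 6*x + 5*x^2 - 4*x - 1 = 6*d^2 + 12*d + 5*x^2 + x*(-11*d - 10)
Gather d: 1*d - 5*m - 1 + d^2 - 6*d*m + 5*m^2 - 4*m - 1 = d^2 + d*(1 - 6*m) + 5*m^2 - 9*m - 2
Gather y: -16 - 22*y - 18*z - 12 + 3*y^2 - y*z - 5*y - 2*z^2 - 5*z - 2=3*y^2 + y*(-z - 27) - 2*z^2 - 23*z - 30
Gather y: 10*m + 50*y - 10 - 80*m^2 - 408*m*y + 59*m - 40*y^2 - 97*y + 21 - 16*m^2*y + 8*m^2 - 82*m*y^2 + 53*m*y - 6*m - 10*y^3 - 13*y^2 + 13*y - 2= -72*m^2 + 63*m - 10*y^3 + y^2*(-82*m - 53) + y*(-16*m^2 - 355*m - 34) + 9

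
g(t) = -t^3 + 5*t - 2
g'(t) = 5 - 3*t^2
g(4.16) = -53.19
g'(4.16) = -46.92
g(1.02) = 2.04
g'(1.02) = 1.88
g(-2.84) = 6.71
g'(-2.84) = -19.20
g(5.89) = -176.89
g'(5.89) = -99.08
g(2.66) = -7.52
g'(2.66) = -16.23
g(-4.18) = 50.13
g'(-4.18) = -47.42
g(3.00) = -14.00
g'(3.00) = -22.00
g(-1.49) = -6.14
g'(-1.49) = -1.66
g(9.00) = -686.00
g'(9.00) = -238.00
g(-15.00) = 3298.00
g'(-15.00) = -670.00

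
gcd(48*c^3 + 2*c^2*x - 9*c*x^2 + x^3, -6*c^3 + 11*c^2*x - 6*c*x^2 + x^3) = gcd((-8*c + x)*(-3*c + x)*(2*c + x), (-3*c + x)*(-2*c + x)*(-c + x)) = -3*c + x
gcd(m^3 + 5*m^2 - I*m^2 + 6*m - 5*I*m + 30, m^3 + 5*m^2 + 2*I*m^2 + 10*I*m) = m^2 + m*(5 + 2*I) + 10*I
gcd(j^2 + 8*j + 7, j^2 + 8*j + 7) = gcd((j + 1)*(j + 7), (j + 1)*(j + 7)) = j^2 + 8*j + 7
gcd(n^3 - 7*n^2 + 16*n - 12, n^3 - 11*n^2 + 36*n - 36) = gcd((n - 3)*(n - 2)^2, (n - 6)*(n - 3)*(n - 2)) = n^2 - 5*n + 6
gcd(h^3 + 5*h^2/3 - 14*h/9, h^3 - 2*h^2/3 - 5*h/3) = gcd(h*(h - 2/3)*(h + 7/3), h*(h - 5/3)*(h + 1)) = h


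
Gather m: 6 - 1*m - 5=1 - m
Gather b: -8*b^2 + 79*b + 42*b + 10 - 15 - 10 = -8*b^2 + 121*b - 15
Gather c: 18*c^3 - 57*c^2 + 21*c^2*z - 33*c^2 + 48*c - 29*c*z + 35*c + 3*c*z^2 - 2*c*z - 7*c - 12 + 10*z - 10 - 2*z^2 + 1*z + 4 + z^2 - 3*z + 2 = 18*c^3 + c^2*(21*z - 90) + c*(3*z^2 - 31*z + 76) - z^2 + 8*z - 16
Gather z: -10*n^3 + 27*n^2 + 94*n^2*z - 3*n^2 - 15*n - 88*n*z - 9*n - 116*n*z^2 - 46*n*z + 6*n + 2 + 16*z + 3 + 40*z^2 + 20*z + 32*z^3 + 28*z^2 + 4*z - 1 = -10*n^3 + 24*n^2 - 18*n + 32*z^3 + z^2*(68 - 116*n) + z*(94*n^2 - 134*n + 40) + 4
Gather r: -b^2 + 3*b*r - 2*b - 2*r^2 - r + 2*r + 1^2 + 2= -b^2 - 2*b - 2*r^2 + r*(3*b + 1) + 3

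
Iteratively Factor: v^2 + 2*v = (v)*(v + 2)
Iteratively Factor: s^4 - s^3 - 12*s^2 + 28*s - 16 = (s - 2)*(s^3 + s^2 - 10*s + 8) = (s - 2)^2*(s^2 + 3*s - 4) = (s - 2)^2*(s - 1)*(s + 4)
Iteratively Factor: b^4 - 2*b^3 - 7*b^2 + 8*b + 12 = (b + 1)*(b^3 - 3*b^2 - 4*b + 12) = (b + 1)*(b + 2)*(b^2 - 5*b + 6) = (b - 3)*(b + 1)*(b + 2)*(b - 2)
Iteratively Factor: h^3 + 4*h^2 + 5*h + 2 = (h + 1)*(h^2 + 3*h + 2) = (h + 1)^2*(h + 2)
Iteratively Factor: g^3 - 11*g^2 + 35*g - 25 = (g - 1)*(g^2 - 10*g + 25) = (g - 5)*(g - 1)*(g - 5)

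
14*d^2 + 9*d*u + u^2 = (2*d + u)*(7*d + u)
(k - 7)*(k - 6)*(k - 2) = k^3 - 15*k^2 + 68*k - 84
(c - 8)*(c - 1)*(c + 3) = c^3 - 6*c^2 - 19*c + 24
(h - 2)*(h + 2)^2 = h^3 + 2*h^2 - 4*h - 8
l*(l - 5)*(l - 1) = l^3 - 6*l^2 + 5*l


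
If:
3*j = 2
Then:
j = 2/3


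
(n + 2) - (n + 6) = -4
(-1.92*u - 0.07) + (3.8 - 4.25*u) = 3.73 - 6.17*u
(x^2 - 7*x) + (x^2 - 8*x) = 2*x^2 - 15*x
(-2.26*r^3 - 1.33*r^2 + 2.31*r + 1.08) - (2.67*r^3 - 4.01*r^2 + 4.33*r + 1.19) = -4.93*r^3 + 2.68*r^2 - 2.02*r - 0.11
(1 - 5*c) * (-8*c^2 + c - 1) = 40*c^3 - 13*c^2 + 6*c - 1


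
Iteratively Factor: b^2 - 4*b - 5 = (b - 5)*(b + 1)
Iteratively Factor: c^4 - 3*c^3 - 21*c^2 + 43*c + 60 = (c + 1)*(c^3 - 4*c^2 - 17*c + 60) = (c - 3)*(c + 1)*(c^2 - c - 20) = (c - 3)*(c + 1)*(c + 4)*(c - 5)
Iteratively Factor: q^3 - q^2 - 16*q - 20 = (q - 5)*(q^2 + 4*q + 4) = (q - 5)*(q + 2)*(q + 2)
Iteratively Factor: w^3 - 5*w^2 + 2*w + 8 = (w + 1)*(w^2 - 6*w + 8) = (w - 2)*(w + 1)*(w - 4)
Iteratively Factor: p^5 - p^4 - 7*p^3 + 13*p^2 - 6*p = (p - 1)*(p^4 - 7*p^2 + 6*p) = (p - 2)*(p - 1)*(p^3 + 2*p^2 - 3*p) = (p - 2)*(p - 1)^2*(p^2 + 3*p) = p*(p - 2)*(p - 1)^2*(p + 3)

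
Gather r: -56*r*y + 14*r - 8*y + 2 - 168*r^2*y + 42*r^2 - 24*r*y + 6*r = r^2*(42 - 168*y) + r*(20 - 80*y) - 8*y + 2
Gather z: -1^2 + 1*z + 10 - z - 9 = 0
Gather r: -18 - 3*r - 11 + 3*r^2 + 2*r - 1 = 3*r^2 - r - 30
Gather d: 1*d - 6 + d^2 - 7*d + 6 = d^2 - 6*d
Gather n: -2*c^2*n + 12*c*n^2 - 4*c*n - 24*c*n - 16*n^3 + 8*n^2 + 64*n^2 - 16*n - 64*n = -16*n^3 + n^2*(12*c + 72) + n*(-2*c^2 - 28*c - 80)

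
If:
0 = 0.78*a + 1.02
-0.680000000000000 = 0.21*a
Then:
No Solution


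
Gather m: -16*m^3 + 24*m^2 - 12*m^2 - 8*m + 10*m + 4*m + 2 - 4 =-16*m^3 + 12*m^2 + 6*m - 2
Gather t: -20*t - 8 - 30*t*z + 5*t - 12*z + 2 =t*(-30*z - 15) - 12*z - 6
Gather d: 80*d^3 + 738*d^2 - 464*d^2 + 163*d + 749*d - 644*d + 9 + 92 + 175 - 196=80*d^3 + 274*d^2 + 268*d + 80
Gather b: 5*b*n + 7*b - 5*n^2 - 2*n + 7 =b*(5*n + 7) - 5*n^2 - 2*n + 7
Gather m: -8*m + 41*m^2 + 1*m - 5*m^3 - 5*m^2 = -5*m^3 + 36*m^2 - 7*m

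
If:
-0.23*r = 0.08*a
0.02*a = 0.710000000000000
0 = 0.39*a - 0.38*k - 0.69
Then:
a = 35.50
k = 34.62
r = -12.35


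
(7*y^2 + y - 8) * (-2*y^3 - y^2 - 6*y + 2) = -14*y^5 - 9*y^4 - 27*y^3 + 16*y^2 + 50*y - 16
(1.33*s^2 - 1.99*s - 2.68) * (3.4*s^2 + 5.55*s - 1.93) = 4.522*s^4 + 0.6155*s^3 - 22.7234*s^2 - 11.0333*s + 5.1724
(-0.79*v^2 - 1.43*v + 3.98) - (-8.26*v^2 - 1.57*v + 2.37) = 7.47*v^2 + 0.14*v + 1.61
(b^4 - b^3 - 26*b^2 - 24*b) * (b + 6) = b^5 + 5*b^4 - 32*b^3 - 180*b^2 - 144*b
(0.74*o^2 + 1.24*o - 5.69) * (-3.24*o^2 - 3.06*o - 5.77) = -2.3976*o^4 - 6.282*o^3 + 10.3714*o^2 + 10.2566*o + 32.8313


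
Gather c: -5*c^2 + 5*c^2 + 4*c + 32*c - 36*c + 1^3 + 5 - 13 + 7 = 0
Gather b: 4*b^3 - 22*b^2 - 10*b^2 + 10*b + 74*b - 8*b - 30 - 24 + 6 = 4*b^3 - 32*b^2 + 76*b - 48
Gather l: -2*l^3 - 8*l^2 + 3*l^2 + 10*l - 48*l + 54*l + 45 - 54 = -2*l^3 - 5*l^2 + 16*l - 9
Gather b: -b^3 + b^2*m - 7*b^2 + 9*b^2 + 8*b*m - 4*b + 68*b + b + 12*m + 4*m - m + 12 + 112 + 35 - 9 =-b^3 + b^2*(m + 2) + b*(8*m + 65) + 15*m + 150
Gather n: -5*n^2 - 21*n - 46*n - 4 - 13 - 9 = -5*n^2 - 67*n - 26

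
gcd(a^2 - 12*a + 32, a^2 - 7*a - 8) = a - 8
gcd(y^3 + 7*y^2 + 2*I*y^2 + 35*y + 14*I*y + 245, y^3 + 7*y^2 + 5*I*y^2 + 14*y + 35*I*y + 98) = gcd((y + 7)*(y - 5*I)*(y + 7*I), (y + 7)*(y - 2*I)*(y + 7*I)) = y^2 + y*(7 + 7*I) + 49*I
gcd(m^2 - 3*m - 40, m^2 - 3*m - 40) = m^2 - 3*m - 40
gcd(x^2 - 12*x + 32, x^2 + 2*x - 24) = x - 4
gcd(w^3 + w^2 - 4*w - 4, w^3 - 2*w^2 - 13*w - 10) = w^2 + 3*w + 2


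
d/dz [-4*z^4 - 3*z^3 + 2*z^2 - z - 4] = -16*z^3 - 9*z^2 + 4*z - 1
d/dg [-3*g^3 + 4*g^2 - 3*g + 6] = -9*g^2 + 8*g - 3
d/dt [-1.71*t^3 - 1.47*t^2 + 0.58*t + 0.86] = -5.13*t^2 - 2.94*t + 0.58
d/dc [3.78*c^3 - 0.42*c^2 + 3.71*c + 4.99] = 11.34*c^2 - 0.84*c + 3.71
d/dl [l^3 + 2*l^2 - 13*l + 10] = 3*l^2 + 4*l - 13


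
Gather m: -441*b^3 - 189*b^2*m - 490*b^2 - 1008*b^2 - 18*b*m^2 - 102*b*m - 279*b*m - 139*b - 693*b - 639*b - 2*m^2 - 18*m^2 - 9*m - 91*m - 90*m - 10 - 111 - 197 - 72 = -441*b^3 - 1498*b^2 - 1471*b + m^2*(-18*b - 20) + m*(-189*b^2 - 381*b - 190) - 390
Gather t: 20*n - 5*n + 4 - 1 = 15*n + 3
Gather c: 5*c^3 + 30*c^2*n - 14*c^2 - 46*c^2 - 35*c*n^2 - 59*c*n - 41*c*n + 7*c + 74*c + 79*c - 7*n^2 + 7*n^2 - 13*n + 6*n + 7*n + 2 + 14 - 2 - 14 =5*c^3 + c^2*(30*n - 60) + c*(-35*n^2 - 100*n + 160)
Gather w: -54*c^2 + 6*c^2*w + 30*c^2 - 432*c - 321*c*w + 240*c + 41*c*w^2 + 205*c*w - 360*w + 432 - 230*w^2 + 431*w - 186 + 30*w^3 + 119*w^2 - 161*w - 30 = -24*c^2 - 192*c + 30*w^3 + w^2*(41*c - 111) + w*(6*c^2 - 116*c - 90) + 216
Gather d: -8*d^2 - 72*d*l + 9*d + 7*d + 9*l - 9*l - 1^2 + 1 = -8*d^2 + d*(16 - 72*l)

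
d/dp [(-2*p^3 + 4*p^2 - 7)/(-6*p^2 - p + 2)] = (12*p^4 + 4*p^3 - 16*p^2 - 68*p - 7)/(36*p^4 + 12*p^3 - 23*p^2 - 4*p + 4)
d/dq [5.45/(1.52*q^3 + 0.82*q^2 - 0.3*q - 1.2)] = (-24.852*q^2 - 8.938*q + 1.635)/(1.52*q^3 + 0.82*q^2 - 0.3*q - 1.2)^2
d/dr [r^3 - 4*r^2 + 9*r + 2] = 3*r^2 - 8*r + 9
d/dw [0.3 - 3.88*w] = -3.88000000000000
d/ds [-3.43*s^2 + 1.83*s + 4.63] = 1.83 - 6.86*s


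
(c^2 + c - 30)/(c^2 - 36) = (c - 5)/(c - 6)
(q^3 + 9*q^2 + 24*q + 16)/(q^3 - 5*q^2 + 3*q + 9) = (q^2 + 8*q + 16)/(q^2 - 6*q + 9)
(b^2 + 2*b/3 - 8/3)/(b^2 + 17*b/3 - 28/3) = (b + 2)/(b + 7)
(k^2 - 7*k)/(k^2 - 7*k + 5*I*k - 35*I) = k/(k + 5*I)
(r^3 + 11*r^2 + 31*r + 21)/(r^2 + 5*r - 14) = (r^2 + 4*r + 3)/(r - 2)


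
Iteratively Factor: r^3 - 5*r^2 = (r)*(r^2 - 5*r) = r*(r - 5)*(r)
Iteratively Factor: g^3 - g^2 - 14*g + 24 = (g + 4)*(g^2 - 5*g + 6) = (g - 3)*(g + 4)*(g - 2)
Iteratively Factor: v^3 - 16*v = (v - 4)*(v^2 + 4*v) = v*(v - 4)*(v + 4)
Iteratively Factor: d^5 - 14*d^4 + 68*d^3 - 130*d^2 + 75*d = (d - 5)*(d^4 - 9*d^3 + 23*d^2 - 15*d) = (d - 5)*(d - 1)*(d^3 - 8*d^2 + 15*d) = (d - 5)^2*(d - 1)*(d^2 - 3*d) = d*(d - 5)^2*(d - 1)*(d - 3)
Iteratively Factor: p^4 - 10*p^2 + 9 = (p + 1)*(p^3 - p^2 - 9*p + 9) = (p - 3)*(p + 1)*(p^2 + 2*p - 3) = (p - 3)*(p + 1)*(p + 3)*(p - 1)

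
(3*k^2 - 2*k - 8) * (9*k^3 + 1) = 27*k^5 - 18*k^4 - 72*k^3 + 3*k^2 - 2*k - 8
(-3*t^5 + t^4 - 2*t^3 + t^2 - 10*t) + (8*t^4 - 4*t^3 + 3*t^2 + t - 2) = -3*t^5 + 9*t^4 - 6*t^3 + 4*t^2 - 9*t - 2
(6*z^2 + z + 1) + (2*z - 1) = 6*z^2 + 3*z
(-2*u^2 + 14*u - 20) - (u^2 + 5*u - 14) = -3*u^2 + 9*u - 6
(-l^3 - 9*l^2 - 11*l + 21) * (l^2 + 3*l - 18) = -l^5 - 12*l^4 - 20*l^3 + 150*l^2 + 261*l - 378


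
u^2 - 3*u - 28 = (u - 7)*(u + 4)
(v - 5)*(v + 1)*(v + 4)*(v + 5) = v^4 + 5*v^3 - 21*v^2 - 125*v - 100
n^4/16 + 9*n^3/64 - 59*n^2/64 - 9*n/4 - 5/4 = (n/4 + 1/4)*(n/4 + 1)*(n - 4)*(n + 5/4)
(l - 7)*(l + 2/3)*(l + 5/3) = l^3 - 14*l^2/3 - 137*l/9 - 70/9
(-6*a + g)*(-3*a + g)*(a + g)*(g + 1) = 18*a^3*g + 18*a^3 + 9*a^2*g^2 + 9*a^2*g - 8*a*g^3 - 8*a*g^2 + g^4 + g^3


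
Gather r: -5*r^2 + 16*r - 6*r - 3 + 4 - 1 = -5*r^2 + 10*r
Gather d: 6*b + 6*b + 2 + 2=12*b + 4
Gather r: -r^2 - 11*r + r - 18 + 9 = -r^2 - 10*r - 9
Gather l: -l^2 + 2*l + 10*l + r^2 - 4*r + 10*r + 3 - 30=-l^2 + 12*l + r^2 + 6*r - 27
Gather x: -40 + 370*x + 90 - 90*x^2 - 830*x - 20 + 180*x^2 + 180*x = 90*x^2 - 280*x + 30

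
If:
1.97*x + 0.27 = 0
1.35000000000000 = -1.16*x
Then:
No Solution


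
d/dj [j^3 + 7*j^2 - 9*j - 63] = 3*j^2 + 14*j - 9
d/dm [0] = 0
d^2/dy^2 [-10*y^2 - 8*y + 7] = -20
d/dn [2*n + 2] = 2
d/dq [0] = 0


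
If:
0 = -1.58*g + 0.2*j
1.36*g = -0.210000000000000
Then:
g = -0.15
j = -1.22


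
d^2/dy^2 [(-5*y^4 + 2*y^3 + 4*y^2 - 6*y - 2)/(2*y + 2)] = (-15*y^4 - 38*y^3 - 24*y^2 + 6*y + 8)/(y^3 + 3*y^2 + 3*y + 1)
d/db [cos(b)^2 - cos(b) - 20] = sin(b) - sin(2*b)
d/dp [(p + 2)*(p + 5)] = 2*p + 7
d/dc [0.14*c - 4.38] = 0.140000000000000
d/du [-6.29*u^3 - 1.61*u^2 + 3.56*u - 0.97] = -18.87*u^2 - 3.22*u + 3.56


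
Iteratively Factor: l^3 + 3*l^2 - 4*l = (l - 1)*(l^2 + 4*l) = l*(l - 1)*(l + 4)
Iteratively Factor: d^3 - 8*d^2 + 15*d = (d - 5)*(d^2 - 3*d) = (d - 5)*(d - 3)*(d)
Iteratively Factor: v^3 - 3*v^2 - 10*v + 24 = (v + 3)*(v^2 - 6*v + 8) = (v - 4)*(v + 3)*(v - 2)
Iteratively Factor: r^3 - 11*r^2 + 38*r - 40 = (r - 2)*(r^2 - 9*r + 20) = (r - 5)*(r - 2)*(r - 4)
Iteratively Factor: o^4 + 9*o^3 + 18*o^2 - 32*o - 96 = (o + 3)*(o^3 + 6*o^2 - 32) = (o - 2)*(o + 3)*(o^2 + 8*o + 16) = (o - 2)*(o + 3)*(o + 4)*(o + 4)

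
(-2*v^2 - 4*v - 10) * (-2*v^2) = 4*v^4 + 8*v^3 + 20*v^2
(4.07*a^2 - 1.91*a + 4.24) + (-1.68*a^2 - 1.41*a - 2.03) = 2.39*a^2 - 3.32*a + 2.21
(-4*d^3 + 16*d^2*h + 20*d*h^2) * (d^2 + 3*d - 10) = -4*d^5 + 16*d^4*h - 12*d^4 + 20*d^3*h^2 + 48*d^3*h + 40*d^3 + 60*d^2*h^2 - 160*d^2*h - 200*d*h^2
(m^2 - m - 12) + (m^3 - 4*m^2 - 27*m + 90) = m^3 - 3*m^2 - 28*m + 78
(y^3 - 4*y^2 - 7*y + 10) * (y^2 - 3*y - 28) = y^5 - 7*y^4 - 23*y^3 + 143*y^2 + 166*y - 280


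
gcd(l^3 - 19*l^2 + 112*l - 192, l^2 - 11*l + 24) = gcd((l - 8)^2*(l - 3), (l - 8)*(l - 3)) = l^2 - 11*l + 24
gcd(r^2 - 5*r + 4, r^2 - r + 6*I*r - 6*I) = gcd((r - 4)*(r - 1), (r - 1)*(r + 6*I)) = r - 1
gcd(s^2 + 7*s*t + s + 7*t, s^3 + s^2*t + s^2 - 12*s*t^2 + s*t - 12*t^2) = s + 1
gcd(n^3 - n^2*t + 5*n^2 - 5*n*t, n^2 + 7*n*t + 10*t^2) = 1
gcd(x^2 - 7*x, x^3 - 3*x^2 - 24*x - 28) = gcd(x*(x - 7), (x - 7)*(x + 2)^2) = x - 7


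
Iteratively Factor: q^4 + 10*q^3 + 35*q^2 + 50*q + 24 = (q + 1)*(q^3 + 9*q^2 + 26*q + 24) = (q + 1)*(q + 2)*(q^2 + 7*q + 12) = (q + 1)*(q + 2)*(q + 4)*(q + 3)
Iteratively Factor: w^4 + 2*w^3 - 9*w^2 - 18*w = (w + 2)*(w^3 - 9*w) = (w - 3)*(w + 2)*(w^2 + 3*w) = w*(w - 3)*(w + 2)*(w + 3)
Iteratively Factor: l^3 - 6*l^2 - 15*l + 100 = (l - 5)*(l^2 - l - 20) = (l - 5)*(l + 4)*(l - 5)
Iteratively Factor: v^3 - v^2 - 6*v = (v)*(v^2 - v - 6) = v*(v - 3)*(v + 2)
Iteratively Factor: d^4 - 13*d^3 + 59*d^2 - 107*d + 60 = (d - 3)*(d^3 - 10*d^2 + 29*d - 20) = (d - 3)*(d - 1)*(d^2 - 9*d + 20) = (d - 4)*(d - 3)*(d - 1)*(d - 5)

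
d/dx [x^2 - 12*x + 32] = 2*x - 12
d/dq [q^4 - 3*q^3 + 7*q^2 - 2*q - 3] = 4*q^3 - 9*q^2 + 14*q - 2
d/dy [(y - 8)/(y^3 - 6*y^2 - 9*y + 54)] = (y^3 - 6*y^2 - 9*y + 3*(y - 8)*(-y^2 + 4*y + 3) + 54)/(y^3 - 6*y^2 - 9*y + 54)^2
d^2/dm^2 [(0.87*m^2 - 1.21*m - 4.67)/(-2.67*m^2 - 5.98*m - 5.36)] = (45.033822*m^3 + 274.456242*m^2 + 343.48482*m + 72.778248)/(19.034163*m^6 + 127.892466*m^5 + 401.073516*m^4 + 727.333048*m^3 + 805.151328*m^2 + 515.409024*m + 153.990656)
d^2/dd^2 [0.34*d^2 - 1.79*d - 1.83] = 0.680000000000000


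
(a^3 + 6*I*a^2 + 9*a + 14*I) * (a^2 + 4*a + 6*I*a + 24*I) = a^5 + 4*a^4 + 12*I*a^4 - 27*a^3 + 48*I*a^3 - 108*a^2 + 68*I*a^2 - 84*a + 272*I*a - 336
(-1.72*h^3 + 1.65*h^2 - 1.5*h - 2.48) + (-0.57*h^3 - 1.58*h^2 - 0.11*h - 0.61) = -2.29*h^3 + 0.0699999999999998*h^2 - 1.61*h - 3.09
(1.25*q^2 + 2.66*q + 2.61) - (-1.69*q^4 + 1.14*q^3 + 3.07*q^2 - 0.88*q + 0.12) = 1.69*q^4 - 1.14*q^3 - 1.82*q^2 + 3.54*q + 2.49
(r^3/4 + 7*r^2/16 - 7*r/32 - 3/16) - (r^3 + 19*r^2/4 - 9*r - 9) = -3*r^3/4 - 69*r^2/16 + 281*r/32 + 141/16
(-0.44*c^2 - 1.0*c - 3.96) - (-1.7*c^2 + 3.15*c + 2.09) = 1.26*c^2 - 4.15*c - 6.05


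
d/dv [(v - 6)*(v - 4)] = 2*v - 10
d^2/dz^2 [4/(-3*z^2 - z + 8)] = 8*(9*z^2 + 3*z - (6*z + 1)^2 - 24)/(3*z^2 + z - 8)^3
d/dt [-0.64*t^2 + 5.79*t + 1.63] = 5.79 - 1.28*t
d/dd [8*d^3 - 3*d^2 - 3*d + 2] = 24*d^2 - 6*d - 3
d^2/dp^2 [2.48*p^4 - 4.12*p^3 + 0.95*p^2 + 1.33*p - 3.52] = 29.76*p^2 - 24.72*p + 1.9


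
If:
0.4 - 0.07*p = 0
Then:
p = 5.71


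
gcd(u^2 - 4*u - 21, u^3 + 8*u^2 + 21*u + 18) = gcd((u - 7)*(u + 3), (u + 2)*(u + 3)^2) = u + 3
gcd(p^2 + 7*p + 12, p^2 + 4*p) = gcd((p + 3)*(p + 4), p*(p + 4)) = p + 4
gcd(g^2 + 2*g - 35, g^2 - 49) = g + 7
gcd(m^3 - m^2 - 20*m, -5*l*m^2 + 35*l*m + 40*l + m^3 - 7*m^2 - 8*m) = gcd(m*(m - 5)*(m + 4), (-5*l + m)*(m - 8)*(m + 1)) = 1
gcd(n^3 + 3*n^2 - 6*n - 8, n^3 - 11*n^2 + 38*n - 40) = n - 2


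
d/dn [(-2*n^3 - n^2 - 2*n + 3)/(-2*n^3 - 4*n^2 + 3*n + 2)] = (6*n^4 - 20*n^3 - 5*n^2 + 20*n - 13)/(4*n^6 + 16*n^5 + 4*n^4 - 32*n^3 - 7*n^2 + 12*n + 4)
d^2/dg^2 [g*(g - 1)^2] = 6*g - 4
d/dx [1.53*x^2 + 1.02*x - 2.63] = 3.06*x + 1.02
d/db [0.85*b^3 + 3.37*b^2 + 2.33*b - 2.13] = 2.55*b^2 + 6.74*b + 2.33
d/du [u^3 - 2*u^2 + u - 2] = 3*u^2 - 4*u + 1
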